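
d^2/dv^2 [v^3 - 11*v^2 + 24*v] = 6*v - 22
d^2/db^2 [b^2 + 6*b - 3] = 2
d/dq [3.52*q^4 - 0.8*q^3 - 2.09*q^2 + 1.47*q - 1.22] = 14.08*q^3 - 2.4*q^2 - 4.18*q + 1.47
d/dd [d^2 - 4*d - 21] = 2*d - 4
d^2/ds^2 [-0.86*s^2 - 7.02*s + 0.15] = -1.72000000000000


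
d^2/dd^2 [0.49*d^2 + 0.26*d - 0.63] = 0.980000000000000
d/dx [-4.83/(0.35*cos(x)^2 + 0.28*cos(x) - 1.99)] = -(3.381*cos(x) + 1.3524)*sin(x)/(0.35*cos(x)^2 + 0.28*cos(x) - 1.99)^2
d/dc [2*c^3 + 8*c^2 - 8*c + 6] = 6*c^2 + 16*c - 8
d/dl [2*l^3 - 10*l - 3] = 6*l^2 - 10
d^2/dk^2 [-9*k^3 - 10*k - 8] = -54*k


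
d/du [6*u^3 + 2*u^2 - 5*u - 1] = 18*u^2 + 4*u - 5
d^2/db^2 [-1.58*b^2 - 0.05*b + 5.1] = -3.16000000000000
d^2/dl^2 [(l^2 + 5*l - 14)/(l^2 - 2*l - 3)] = 2*(7*l^3 - 33*l^2 + 129*l - 119)/(l^6 - 6*l^5 + 3*l^4 + 28*l^3 - 9*l^2 - 54*l - 27)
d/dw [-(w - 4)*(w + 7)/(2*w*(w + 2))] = (w^2 - 56*w - 56)/(2*w^2*(w^2 + 4*w + 4))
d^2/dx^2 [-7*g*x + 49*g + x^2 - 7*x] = 2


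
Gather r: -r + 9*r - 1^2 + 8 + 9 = 8*r + 16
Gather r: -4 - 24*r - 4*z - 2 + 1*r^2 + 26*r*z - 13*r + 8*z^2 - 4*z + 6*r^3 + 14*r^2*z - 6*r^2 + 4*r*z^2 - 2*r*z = 6*r^3 + r^2*(14*z - 5) + r*(4*z^2 + 24*z - 37) + 8*z^2 - 8*z - 6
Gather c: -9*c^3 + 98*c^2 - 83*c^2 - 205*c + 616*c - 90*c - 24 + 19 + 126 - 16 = -9*c^3 + 15*c^2 + 321*c + 105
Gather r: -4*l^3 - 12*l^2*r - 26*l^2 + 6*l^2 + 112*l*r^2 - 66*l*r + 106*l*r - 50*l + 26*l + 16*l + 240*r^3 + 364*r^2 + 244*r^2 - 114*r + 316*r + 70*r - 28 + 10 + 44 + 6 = -4*l^3 - 20*l^2 - 8*l + 240*r^3 + r^2*(112*l + 608) + r*(-12*l^2 + 40*l + 272) + 32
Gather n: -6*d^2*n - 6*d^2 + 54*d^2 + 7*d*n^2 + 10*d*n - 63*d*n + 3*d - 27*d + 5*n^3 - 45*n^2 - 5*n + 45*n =48*d^2 - 24*d + 5*n^3 + n^2*(7*d - 45) + n*(-6*d^2 - 53*d + 40)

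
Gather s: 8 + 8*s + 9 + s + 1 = 9*s + 18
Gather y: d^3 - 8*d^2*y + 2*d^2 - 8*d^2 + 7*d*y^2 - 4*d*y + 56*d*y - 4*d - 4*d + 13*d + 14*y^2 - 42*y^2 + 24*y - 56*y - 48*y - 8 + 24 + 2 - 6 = d^3 - 6*d^2 + 5*d + y^2*(7*d - 28) + y*(-8*d^2 + 52*d - 80) + 12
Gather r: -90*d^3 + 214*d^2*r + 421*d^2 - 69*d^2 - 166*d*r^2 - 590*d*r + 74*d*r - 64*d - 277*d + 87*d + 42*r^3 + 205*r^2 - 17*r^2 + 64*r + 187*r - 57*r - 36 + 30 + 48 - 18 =-90*d^3 + 352*d^2 - 254*d + 42*r^3 + r^2*(188 - 166*d) + r*(214*d^2 - 516*d + 194) + 24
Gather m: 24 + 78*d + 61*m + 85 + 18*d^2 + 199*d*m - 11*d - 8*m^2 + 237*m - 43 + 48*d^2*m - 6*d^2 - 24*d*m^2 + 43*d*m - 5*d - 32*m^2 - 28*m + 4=12*d^2 + 62*d + m^2*(-24*d - 40) + m*(48*d^2 + 242*d + 270) + 70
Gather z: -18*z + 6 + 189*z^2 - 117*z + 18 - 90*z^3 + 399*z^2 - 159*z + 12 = -90*z^3 + 588*z^2 - 294*z + 36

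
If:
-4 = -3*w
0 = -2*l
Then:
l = 0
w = 4/3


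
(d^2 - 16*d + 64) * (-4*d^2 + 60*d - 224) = -4*d^4 + 124*d^3 - 1440*d^2 + 7424*d - 14336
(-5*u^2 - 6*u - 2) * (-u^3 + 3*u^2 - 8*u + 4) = 5*u^5 - 9*u^4 + 24*u^3 + 22*u^2 - 8*u - 8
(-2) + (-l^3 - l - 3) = -l^3 - l - 5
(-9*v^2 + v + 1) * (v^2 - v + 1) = -9*v^4 + 10*v^3 - 9*v^2 + 1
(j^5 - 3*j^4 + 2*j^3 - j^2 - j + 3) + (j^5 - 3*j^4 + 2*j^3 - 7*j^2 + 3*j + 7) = 2*j^5 - 6*j^4 + 4*j^3 - 8*j^2 + 2*j + 10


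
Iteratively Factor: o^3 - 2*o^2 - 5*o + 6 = (o + 2)*(o^2 - 4*o + 3) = (o - 3)*(o + 2)*(o - 1)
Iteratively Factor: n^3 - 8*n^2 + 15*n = (n - 5)*(n^2 - 3*n) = n*(n - 5)*(n - 3)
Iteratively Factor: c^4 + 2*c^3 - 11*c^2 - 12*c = (c - 3)*(c^3 + 5*c^2 + 4*c) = (c - 3)*(c + 1)*(c^2 + 4*c) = c*(c - 3)*(c + 1)*(c + 4)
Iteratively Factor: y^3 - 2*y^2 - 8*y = (y)*(y^2 - 2*y - 8) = y*(y - 4)*(y + 2)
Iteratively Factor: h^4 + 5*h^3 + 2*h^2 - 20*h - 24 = (h + 2)*(h^3 + 3*h^2 - 4*h - 12) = (h - 2)*(h + 2)*(h^2 + 5*h + 6) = (h - 2)*(h + 2)*(h + 3)*(h + 2)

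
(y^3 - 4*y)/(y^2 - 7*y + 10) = y*(y + 2)/(y - 5)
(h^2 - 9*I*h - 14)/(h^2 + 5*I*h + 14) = (h - 7*I)/(h + 7*I)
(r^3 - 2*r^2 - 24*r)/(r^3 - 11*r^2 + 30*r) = (r + 4)/(r - 5)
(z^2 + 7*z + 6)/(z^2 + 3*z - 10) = (z^2 + 7*z + 6)/(z^2 + 3*z - 10)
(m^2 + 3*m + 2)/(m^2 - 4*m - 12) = (m + 1)/(m - 6)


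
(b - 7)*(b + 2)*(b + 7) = b^3 + 2*b^2 - 49*b - 98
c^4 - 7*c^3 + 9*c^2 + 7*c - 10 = (c - 5)*(c - 2)*(c - 1)*(c + 1)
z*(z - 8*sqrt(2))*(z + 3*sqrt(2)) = z^3 - 5*sqrt(2)*z^2 - 48*z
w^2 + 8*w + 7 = (w + 1)*(w + 7)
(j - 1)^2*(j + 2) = j^3 - 3*j + 2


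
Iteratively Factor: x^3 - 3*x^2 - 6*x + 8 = (x + 2)*(x^2 - 5*x + 4) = (x - 1)*(x + 2)*(x - 4)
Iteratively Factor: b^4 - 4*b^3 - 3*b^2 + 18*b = (b + 2)*(b^3 - 6*b^2 + 9*b) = (b - 3)*(b + 2)*(b^2 - 3*b) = b*(b - 3)*(b + 2)*(b - 3)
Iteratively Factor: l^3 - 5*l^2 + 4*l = (l - 4)*(l^2 - l) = (l - 4)*(l - 1)*(l)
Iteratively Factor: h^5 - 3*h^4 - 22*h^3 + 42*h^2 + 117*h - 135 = (h - 3)*(h^4 - 22*h^2 - 24*h + 45) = (h - 3)*(h + 3)*(h^3 - 3*h^2 - 13*h + 15) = (h - 5)*(h - 3)*(h + 3)*(h^2 + 2*h - 3) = (h - 5)*(h - 3)*(h - 1)*(h + 3)*(h + 3)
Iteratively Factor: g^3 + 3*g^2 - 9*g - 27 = (g + 3)*(g^2 - 9) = (g + 3)^2*(g - 3)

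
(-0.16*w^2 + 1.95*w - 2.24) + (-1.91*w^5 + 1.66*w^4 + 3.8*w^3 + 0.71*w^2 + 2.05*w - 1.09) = -1.91*w^5 + 1.66*w^4 + 3.8*w^3 + 0.55*w^2 + 4.0*w - 3.33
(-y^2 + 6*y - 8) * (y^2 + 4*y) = -y^4 + 2*y^3 + 16*y^2 - 32*y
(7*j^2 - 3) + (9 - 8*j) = 7*j^2 - 8*j + 6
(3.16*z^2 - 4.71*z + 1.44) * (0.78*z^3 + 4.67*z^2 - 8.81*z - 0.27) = 2.4648*z^5 + 11.0834*z^4 - 48.7121*z^3 + 47.3667*z^2 - 11.4147*z - 0.3888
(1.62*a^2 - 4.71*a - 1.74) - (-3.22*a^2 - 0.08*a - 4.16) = 4.84*a^2 - 4.63*a + 2.42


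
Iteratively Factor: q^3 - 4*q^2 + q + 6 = (q - 2)*(q^2 - 2*q - 3) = (q - 2)*(q + 1)*(q - 3)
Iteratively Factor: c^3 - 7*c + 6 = (c - 1)*(c^2 + c - 6) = (c - 1)*(c + 3)*(c - 2)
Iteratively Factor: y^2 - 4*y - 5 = (y + 1)*(y - 5)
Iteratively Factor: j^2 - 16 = (j + 4)*(j - 4)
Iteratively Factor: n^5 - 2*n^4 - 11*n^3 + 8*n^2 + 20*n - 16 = (n + 2)*(n^4 - 4*n^3 - 3*n^2 + 14*n - 8) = (n - 1)*(n + 2)*(n^3 - 3*n^2 - 6*n + 8) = (n - 4)*(n - 1)*(n + 2)*(n^2 + n - 2) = (n - 4)*(n - 1)*(n + 2)^2*(n - 1)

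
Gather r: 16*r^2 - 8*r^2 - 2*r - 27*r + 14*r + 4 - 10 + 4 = 8*r^2 - 15*r - 2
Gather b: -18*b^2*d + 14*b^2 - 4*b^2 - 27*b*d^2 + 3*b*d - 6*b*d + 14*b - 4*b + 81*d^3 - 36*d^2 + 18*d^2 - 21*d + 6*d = b^2*(10 - 18*d) + b*(-27*d^2 - 3*d + 10) + 81*d^3 - 18*d^2 - 15*d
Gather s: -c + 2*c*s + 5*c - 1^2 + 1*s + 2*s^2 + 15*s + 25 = 4*c + 2*s^2 + s*(2*c + 16) + 24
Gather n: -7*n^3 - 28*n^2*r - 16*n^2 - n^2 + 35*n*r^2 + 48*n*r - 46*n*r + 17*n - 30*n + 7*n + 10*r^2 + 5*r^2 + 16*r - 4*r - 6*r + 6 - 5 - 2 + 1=-7*n^3 + n^2*(-28*r - 17) + n*(35*r^2 + 2*r - 6) + 15*r^2 + 6*r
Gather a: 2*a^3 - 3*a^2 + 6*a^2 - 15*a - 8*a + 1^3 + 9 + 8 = 2*a^3 + 3*a^2 - 23*a + 18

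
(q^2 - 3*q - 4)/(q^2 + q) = (q - 4)/q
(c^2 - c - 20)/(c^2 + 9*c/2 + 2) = 2*(c - 5)/(2*c + 1)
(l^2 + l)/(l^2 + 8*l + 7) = l/(l + 7)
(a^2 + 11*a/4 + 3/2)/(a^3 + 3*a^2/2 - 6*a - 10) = (4*a + 3)/(2*(2*a^2 - a - 10))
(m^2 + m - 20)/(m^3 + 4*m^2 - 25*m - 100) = (m - 4)/(m^2 - m - 20)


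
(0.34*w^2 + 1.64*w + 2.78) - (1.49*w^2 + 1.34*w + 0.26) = -1.15*w^2 + 0.3*w + 2.52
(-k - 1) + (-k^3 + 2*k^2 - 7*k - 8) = -k^3 + 2*k^2 - 8*k - 9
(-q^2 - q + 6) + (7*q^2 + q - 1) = 6*q^2 + 5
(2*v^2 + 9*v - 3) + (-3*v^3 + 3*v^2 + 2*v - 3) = -3*v^3 + 5*v^2 + 11*v - 6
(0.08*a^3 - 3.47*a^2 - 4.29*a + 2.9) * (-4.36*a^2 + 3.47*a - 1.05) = -0.3488*a^5 + 15.4068*a^4 + 6.5795*a^3 - 23.8868*a^2 + 14.5675*a - 3.045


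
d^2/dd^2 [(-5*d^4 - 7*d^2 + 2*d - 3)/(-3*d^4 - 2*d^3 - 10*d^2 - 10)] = 2*(-30*d^9 - 261*d^8 + 18*d^7 - 1008*d^6 - 234*d^5 - 258*d^4 - 100*d^3 + 1500*d^2 + 420*d + 400)/(27*d^12 + 54*d^11 + 306*d^10 + 368*d^9 + 1290*d^8 + 960*d^7 + 2920*d^6 + 1200*d^5 + 3900*d^4 + 600*d^3 + 3000*d^2 + 1000)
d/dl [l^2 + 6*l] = 2*l + 6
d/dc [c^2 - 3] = 2*c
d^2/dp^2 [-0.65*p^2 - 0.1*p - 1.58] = -1.30000000000000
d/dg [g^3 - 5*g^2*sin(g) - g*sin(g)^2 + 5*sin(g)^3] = -5*g^2*cos(g) + 3*g^2 - 10*g*sin(g) - g*sin(2*g) + 15*sin(g)^2*cos(g) - sin(g)^2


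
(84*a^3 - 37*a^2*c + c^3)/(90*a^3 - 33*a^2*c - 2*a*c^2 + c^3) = (28*a^2 - 3*a*c - c^2)/(30*a^2 - a*c - c^2)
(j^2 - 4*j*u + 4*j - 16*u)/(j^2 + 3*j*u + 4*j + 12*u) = (j - 4*u)/(j + 3*u)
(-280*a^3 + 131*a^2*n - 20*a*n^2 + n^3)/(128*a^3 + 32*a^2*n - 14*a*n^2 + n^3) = (-35*a^2 + 12*a*n - n^2)/(16*a^2 + 6*a*n - n^2)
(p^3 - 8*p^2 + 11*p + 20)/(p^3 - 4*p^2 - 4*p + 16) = (p^2 - 4*p - 5)/(p^2 - 4)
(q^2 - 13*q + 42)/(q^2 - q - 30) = (q - 7)/(q + 5)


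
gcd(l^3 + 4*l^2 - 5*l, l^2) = l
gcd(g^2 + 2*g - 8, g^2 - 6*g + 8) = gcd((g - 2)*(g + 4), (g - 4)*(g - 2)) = g - 2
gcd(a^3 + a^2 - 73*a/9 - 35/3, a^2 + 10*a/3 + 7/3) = a + 7/3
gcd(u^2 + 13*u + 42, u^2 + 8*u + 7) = u + 7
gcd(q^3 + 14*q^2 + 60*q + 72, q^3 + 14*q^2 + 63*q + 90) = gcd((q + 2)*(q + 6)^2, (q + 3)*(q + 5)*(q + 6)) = q + 6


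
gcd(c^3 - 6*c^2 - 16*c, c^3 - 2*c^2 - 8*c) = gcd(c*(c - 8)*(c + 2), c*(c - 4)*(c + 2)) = c^2 + 2*c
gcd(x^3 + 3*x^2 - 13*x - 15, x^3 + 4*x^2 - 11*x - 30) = x^2 + 2*x - 15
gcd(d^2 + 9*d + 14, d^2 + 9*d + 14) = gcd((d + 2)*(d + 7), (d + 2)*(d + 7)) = d^2 + 9*d + 14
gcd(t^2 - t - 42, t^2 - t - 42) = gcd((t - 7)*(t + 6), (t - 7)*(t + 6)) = t^2 - t - 42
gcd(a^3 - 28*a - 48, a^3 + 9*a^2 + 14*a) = a + 2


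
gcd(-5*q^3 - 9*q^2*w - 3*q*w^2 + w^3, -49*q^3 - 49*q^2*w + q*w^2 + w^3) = q + w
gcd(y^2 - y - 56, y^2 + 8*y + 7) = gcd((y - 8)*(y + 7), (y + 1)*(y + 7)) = y + 7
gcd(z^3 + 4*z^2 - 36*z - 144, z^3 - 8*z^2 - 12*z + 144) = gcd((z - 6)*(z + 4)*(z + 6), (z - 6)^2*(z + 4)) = z^2 - 2*z - 24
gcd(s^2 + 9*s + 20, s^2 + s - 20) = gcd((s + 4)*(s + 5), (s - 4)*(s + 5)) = s + 5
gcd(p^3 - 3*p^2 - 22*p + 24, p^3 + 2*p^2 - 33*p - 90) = p - 6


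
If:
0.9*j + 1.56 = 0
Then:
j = -1.73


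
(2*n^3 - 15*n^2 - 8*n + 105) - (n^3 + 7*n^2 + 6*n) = n^3 - 22*n^2 - 14*n + 105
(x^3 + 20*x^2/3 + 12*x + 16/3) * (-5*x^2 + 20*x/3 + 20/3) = -5*x^5 - 80*x^4/3 - 80*x^3/9 + 880*x^2/9 + 1040*x/9 + 320/9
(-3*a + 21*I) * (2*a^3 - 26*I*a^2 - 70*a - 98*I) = -6*a^4 + 120*I*a^3 + 756*a^2 - 1176*I*a + 2058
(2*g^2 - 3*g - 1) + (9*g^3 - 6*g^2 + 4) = 9*g^3 - 4*g^2 - 3*g + 3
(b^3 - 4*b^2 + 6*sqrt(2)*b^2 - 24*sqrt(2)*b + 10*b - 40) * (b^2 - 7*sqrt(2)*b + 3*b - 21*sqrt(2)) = b^5 - sqrt(2)*b^4 - b^4 - 86*b^3 + sqrt(2)*b^3 - 58*sqrt(2)*b^2 + 74*b^2 + 70*sqrt(2)*b + 888*b + 840*sqrt(2)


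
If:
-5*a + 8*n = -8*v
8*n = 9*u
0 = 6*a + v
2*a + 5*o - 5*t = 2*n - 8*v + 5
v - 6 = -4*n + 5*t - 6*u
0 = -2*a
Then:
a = 0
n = 0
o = -1/5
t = -6/5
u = 0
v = 0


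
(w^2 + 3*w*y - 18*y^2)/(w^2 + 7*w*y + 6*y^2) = (w - 3*y)/(w + y)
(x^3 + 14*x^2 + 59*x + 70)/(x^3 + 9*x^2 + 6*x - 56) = (x^2 + 7*x + 10)/(x^2 + 2*x - 8)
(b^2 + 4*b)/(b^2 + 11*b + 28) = b/(b + 7)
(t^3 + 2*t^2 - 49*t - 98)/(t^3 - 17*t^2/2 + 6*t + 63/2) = 2*(t^2 + 9*t + 14)/(2*t^2 - 3*t - 9)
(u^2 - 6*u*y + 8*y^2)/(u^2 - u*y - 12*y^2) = (u - 2*y)/(u + 3*y)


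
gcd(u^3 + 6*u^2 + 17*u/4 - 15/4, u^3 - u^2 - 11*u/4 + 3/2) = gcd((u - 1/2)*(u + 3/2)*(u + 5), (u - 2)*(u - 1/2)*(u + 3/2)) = u^2 + u - 3/4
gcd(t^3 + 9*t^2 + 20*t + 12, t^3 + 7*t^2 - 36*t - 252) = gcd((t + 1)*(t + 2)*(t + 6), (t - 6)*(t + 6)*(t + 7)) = t + 6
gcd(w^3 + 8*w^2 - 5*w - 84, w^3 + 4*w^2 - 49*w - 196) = w^2 + 11*w + 28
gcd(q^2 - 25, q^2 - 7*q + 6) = 1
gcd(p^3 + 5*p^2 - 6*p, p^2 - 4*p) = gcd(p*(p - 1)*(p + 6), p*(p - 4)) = p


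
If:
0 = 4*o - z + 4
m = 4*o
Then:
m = z - 4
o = z/4 - 1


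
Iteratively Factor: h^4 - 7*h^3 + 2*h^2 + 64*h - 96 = (h - 4)*(h^3 - 3*h^2 - 10*h + 24) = (h - 4)*(h + 3)*(h^2 - 6*h + 8) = (h - 4)^2*(h + 3)*(h - 2)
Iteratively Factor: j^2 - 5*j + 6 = (j - 2)*(j - 3)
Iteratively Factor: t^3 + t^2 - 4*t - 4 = (t + 1)*(t^2 - 4) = (t - 2)*(t + 1)*(t + 2)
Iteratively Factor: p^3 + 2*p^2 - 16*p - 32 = (p + 4)*(p^2 - 2*p - 8) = (p - 4)*(p + 4)*(p + 2)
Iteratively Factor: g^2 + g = (g)*(g + 1)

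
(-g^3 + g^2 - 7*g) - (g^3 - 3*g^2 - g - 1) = -2*g^3 + 4*g^2 - 6*g + 1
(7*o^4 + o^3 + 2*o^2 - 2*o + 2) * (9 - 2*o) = -14*o^5 + 61*o^4 + 5*o^3 + 22*o^2 - 22*o + 18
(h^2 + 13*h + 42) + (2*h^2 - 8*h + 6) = 3*h^2 + 5*h + 48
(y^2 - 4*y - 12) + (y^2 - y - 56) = 2*y^2 - 5*y - 68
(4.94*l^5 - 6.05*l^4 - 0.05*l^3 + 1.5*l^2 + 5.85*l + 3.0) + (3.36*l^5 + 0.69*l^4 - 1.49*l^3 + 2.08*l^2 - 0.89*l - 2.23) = 8.3*l^5 - 5.36*l^4 - 1.54*l^3 + 3.58*l^2 + 4.96*l + 0.77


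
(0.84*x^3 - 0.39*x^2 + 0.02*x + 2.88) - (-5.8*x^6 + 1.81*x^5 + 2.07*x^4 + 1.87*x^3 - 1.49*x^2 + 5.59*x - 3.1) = 5.8*x^6 - 1.81*x^5 - 2.07*x^4 - 1.03*x^3 + 1.1*x^2 - 5.57*x + 5.98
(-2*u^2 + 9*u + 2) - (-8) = -2*u^2 + 9*u + 10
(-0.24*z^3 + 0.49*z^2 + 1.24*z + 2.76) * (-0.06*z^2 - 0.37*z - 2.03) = 0.0144*z^5 + 0.0594*z^4 + 0.2315*z^3 - 1.6191*z^2 - 3.5384*z - 5.6028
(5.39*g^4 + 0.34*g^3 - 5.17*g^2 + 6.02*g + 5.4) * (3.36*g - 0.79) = 18.1104*g^5 - 3.1157*g^4 - 17.6398*g^3 + 24.3115*g^2 + 13.3882*g - 4.266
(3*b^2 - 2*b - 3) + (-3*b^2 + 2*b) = -3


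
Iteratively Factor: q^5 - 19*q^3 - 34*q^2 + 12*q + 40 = (q - 5)*(q^4 + 5*q^3 + 6*q^2 - 4*q - 8) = (q - 5)*(q + 2)*(q^3 + 3*q^2 - 4) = (q - 5)*(q - 1)*(q + 2)*(q^2 + 4*q + 4) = (q - 5)*(q - 1)*(q + 2)^2*(q + 2)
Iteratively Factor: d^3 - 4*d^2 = (d - 4)*(d^2) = d*(d - 4)*(d)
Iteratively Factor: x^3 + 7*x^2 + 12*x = (x + 3)*(x^2 + 4*x) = x*(x + 3)*(x + 4)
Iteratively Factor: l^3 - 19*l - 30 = (l + 2)*(l^2 - 2*l - 15) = (l - 5)*(l + 2)*(l + 3)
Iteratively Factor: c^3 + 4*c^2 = (c + 4)*(c^2) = c*(c + 4)*(c)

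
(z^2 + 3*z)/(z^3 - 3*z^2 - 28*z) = (z + 3)/(z^2 - 3*z - 28)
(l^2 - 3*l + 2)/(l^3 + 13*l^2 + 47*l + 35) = (l^2 - 3*l + 2)/(l^3 + 13*l^2 + 47*l + 35)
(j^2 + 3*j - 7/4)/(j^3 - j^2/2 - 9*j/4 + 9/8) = 2*(2*j + 7)/(4*j^2 - 9)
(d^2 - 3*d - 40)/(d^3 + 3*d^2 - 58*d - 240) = 1/(d + 6)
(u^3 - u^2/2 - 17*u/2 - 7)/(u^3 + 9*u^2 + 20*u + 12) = (u - 7/2)/(u + 6)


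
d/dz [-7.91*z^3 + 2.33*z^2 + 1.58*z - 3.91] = -23.73*z^2 + 4.66*z + 1.58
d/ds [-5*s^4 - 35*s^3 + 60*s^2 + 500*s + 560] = -20*s^3 - 105*s^2 + 120*s + 500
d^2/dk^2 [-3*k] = 0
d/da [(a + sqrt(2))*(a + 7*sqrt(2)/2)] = 2*a + 9*sqrt(2)/2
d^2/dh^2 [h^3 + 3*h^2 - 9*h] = 6*h + 6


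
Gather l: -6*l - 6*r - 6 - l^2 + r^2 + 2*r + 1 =-l^2 - 6*l + r^2 - 4*r - 5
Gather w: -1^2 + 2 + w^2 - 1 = w^2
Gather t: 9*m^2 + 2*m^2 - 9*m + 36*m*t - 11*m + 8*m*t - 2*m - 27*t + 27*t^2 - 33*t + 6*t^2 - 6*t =11*m^2 - 22*m + 33*t^2 + t*(44*m - 66)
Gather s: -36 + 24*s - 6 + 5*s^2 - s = 5*s^2 + 23*s - 42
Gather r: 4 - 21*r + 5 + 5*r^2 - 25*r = 5*r^2 - 46*r + 9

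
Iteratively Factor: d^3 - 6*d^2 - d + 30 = (d + 2)*(d^2 - 8*d + 15) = (d - 5)*(d + 2)*(d - 3)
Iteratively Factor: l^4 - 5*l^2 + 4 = (l + 2)*(l^3 - 2*l^2 - l + 2) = (l - 2)*(l + 2)*(l^2 - 1) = (l - 2)*(l - 1)*(l + 2)*(l + 1)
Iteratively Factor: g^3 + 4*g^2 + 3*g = (g + 1)*(g^2 + 3*g) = g*(g + 1)*(g + 3)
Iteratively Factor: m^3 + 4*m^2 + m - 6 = (m + 3)*(m^2 + m - 2) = (m + 2)*(m + 3)*(m - 1)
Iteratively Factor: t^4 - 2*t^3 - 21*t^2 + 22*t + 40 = (t - 2)*(t^3 - 21*t - 20) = (t - 5)*(t - 2)*(t^2 + 5*t + 4) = (t - 5)*(t - 2)*(t + 1)*(t + 4)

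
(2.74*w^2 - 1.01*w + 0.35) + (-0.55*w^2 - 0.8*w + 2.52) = 2.19*w^2 - 1.81*w + 2.87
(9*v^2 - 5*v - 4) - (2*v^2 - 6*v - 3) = 7*v^2 + v - 1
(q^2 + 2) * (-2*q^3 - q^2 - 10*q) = -2*q^5 - q^4 - 14*q^3 - 2*q^2 - 20*q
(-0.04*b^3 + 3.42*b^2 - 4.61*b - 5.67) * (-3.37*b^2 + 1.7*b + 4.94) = 0.1348*b^5 - 11.5934*b^4 + 21.1521*b^3 + 28.1657*b^2 - 32.4124*b - 28.0098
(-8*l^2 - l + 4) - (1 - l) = 3 - 8*l^2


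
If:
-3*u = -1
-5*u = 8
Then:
No Solution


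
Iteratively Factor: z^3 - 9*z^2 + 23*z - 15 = (z - 1)*(z^2 - 8*z + 15) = (z - 3)*(z - 1)*(z - 5)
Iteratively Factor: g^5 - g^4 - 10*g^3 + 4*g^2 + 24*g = (g - 3)*(g^4 + 2*g^3 - 4*g^2 - 8*g) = (g - 3)*(g + 2)*(g^3 - 4*g) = g*(g - 3)*(g + 2)*(g^2 - 4) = g*(g - 3)*(g - 2)*(g + 2)*(g + 2)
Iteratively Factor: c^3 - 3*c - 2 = (c + 1)*(c^2 - c - 2) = (c + 1)^2*(c - 2)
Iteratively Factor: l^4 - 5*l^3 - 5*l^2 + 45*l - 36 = (l + 3)*(l^3 - 8*l^2 + 19*l - 12) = (l - 1)*(l + 3)*(l^2 - 7*l + 12) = (l - 3)*(l - 1)*(l + 3)*(l - 4)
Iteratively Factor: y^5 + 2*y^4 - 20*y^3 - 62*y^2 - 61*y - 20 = (y + 1)*(y^4 + y^3 - 21*y^2 - 41*y - 20) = (y + 1)*(y + 4)*(y^3 - 3*y^2 - 9*y - 5) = (y + 1)^2*(y + 4)*(y^2 - 4*y - 5) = (y - 5)*(y + 1)^2*(y + 4)*(y + 1)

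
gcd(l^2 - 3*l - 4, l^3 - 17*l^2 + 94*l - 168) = l - 4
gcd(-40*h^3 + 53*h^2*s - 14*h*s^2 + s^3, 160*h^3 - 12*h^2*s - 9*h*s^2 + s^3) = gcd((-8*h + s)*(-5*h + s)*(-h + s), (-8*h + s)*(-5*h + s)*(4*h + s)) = 40*h^2 - 13*h*s + s^2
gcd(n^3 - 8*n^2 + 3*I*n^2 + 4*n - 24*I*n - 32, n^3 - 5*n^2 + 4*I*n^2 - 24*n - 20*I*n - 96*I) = n^2 + n*(-8 + 4*I) - 32*I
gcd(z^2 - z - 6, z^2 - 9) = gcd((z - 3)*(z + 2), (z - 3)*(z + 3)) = z - 3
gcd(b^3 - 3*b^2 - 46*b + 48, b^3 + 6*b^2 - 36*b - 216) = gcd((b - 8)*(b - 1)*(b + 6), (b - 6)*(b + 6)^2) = b + 6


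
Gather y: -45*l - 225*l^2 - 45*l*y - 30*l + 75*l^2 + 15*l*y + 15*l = -150*l^2 - 30*l*y - 60*l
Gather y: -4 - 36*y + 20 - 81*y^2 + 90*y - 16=-81*y^2 + 54*y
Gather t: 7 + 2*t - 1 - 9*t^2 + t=-9*t^2 + 3*t + 6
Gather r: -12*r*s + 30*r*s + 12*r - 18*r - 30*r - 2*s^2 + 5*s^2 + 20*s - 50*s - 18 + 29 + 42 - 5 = r*(18*s - 36) + 3*s^2 - 30*s + 48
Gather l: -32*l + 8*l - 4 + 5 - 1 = -24*l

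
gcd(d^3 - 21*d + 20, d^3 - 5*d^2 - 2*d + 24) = d - 4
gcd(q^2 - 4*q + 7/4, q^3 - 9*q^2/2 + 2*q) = q - 1/2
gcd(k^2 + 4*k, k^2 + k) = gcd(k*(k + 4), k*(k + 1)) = k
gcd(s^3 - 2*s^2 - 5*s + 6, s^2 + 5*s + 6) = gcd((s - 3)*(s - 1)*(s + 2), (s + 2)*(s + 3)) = s + 2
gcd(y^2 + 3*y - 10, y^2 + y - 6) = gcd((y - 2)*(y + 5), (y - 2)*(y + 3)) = y - 2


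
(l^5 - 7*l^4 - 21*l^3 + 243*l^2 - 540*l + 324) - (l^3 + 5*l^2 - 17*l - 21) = l^5 - 7*l^4 - 22*l^3 + 238*l^2 - 523*l + 345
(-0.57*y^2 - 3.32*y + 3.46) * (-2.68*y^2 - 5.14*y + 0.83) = 1.5276*y^4 + 11.8274*y^3 + 7.3189*y^2 - 20.54*y + 2.8718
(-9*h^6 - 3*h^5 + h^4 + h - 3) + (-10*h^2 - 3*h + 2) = -9*h^6 - 3*h^5 + h^4 - 10*h^2 - 2*h - 1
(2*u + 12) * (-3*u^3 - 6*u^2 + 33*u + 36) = -6*u^4 - 48*u^3 - 6*u^2 + 468*u + 432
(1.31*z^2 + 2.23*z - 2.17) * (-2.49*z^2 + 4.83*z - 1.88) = -3.2619*z^4 + 0.7746*z^3 + 13.7114*z^2 - 14.6735*z + 4.0796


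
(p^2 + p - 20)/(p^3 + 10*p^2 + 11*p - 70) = (p - 4)/(p^2 + 5*p - 14)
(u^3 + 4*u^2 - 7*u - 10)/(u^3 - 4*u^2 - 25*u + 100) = (u^2 - u - 2)/(u^2 - 9*u + 20)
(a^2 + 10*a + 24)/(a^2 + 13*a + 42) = (a + 4)/(a + 7)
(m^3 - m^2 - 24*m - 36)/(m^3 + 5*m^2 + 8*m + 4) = (m^2 - 3*m - 18)/(m^2 + 3*m + 2)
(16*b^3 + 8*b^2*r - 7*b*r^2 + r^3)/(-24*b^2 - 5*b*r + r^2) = (-16*b^3 - 8*b^2*r + 7*b*r^2 - r^3)/(24*b^2 + 5*b*r - r^2)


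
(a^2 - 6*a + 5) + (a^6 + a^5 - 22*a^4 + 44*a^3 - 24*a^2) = a^6 + a^5 - 22*a^4 + 44*a^3 - 23*a^2 - 6*a + 5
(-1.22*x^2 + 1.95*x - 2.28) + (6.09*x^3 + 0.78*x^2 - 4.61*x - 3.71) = 6.09*x^3 - 0.44*x^2 - 2.66*x - 5.99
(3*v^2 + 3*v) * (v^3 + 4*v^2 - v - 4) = 3*v^5 + 15*v^4 + 9*v^3 - 15*v^2 - 12*v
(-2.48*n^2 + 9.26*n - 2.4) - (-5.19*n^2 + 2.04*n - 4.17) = 2.71*n^2 + 7.22*n + 1.77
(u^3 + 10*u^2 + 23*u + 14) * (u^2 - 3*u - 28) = u^5 + 7*u^4 - 35*u^3 - 335*u^2 - 686*u - 392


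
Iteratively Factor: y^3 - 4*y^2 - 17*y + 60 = (y - 5)*(y^2 + y - 12) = (y - 5)*(y + 4)*(y - 3)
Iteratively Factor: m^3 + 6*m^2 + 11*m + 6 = (m + 1)*(m^2 + 5*m + 6) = (m + 1)*(m + 3)*(m + 2)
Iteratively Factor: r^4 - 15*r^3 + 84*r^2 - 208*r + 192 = (r - 4)*(r^3 - 11*r^2 + 40*r - 48) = (r - 4)^2*(r^2 - 7*r + 12) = (r - 4)^3*(r - 3)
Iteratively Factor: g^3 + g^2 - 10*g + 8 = (g - 2)*(g^2 + 3*g - 4) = (g - 2)*(g + 4)*(g - 1)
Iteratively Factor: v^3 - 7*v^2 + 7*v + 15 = (v + 1)*(v^2 - 8*v + 15) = (v - 3)*(v + 1)*(v - 5)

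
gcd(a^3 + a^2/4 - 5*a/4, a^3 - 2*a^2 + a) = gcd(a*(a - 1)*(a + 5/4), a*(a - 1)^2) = a^2 - a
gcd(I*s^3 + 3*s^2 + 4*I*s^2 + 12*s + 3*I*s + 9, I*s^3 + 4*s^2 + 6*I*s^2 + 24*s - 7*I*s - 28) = 1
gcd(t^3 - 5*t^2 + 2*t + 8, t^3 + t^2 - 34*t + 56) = t^2 - 6*t + 8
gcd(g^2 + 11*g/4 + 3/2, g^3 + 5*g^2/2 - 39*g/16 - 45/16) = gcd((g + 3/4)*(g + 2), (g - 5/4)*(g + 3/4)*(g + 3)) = g + 3/4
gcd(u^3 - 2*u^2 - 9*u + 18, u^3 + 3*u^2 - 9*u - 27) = u^2 - 9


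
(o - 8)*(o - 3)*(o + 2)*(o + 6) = o^4 - 3*o^3 - 52*o^2 + 60*o + 288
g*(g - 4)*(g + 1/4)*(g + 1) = g^4 - 11*g^3/4 - 19*g^2/4 - g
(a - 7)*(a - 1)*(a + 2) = a^3 - 6*a^2 - 9*a + 14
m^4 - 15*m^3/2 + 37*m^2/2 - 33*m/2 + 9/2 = (m - 3)^2*(m - 1)*(m - 1/2)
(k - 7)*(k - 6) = k^2 - 13*k + 42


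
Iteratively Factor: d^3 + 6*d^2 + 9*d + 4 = (d + 1)*(d^2 + 5*d + 4) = (d + 1)*(d + 4)*(d + 1)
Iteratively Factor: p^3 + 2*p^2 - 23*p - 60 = (p + 4)*(p^2 - 2*p - 15) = (p + 3)*(p + 4)*(p - 5)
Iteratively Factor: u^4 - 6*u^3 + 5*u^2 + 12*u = (u - 3)*(u^3 - 3*u^2 - 4*u) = (u - 4)*(u - 3)*(u^2 + u) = (u - 4)*(u - 3)*(u + 1)*(u)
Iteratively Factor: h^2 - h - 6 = (h - 3)*(h + 2)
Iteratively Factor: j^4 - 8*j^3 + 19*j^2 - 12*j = (j - 1)*(j^3 - 7*j^2 + 12*j) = j*(j - 1)*(j^2 - 7*j + 12) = j*(j - 4)*(j - 1)*(j - 3)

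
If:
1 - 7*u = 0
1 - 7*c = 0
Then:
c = 1/7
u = 1/7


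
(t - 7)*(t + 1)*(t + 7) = t^3 + t^2 - 49*t - 49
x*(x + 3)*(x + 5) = x^3 + 8*x^2 + 15*x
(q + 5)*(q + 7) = q^2 + 12*q + 35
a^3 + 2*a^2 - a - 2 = (a - 1)*(a + 1)*(a + 2)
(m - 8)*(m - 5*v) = m^2 - 5*m*v - 8*m + 40*v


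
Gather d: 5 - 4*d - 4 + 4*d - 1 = 0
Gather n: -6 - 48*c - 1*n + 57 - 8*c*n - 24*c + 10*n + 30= -72*c + n*(9 - 8*c) + 81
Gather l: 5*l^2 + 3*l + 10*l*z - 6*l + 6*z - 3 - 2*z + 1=5*l^2 + l*(10*z - 3) + 4*z - 2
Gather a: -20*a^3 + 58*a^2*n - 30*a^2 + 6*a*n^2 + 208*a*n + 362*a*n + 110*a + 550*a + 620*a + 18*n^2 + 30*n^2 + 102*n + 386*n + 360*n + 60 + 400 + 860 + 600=-20*a^3 + a^2*(58*n - 30) + a*(6*n^2 + 570*n + 1280) + 48*n^2 + 848*n + 1920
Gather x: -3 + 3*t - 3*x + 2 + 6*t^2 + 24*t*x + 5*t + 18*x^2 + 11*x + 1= 6*t^2 + 8*t + 18*x^2 + x*(24*t + 8)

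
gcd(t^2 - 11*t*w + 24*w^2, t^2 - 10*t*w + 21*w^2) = t - 3*w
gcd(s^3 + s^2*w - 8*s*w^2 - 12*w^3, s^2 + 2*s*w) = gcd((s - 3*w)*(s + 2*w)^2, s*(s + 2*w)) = s + 2*w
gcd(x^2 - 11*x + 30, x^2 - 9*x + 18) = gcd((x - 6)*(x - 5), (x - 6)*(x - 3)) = x - 6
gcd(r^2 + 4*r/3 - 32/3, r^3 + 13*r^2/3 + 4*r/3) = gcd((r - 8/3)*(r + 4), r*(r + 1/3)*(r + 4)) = r + 4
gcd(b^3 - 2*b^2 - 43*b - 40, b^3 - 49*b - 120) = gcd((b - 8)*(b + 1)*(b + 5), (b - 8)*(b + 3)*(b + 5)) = b^2 - 3*b - 40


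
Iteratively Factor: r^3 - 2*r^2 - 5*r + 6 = (r - 3)*(r^2 + r - 2) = (r - 3)*(r + 2)*(r - 1)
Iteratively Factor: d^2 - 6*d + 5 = (d - 5)*(d - 1)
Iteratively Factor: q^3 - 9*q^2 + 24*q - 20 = (q - 2)*(q^2 - 7*q + 10) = (q - 5)*(q - 2)*(q - 2)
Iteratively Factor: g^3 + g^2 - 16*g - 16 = (g - 4)*(g^2 + 5*g + 4) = (g - 4)*(g + 4)*(g + 1)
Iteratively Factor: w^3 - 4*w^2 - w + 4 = (w - 4)*(w^2 - 1) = (w - 4)*(w + 1)*(w - 1)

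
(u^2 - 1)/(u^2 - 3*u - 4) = (u - 1)/(u - 4)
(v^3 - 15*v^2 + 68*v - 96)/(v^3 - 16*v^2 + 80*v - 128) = (v - 3)/(v - 4)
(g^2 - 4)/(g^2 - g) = (g^2 - 4)/(g*(g - 1))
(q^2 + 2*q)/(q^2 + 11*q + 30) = q*(q + 2)/(q^2 + 11*q + 30)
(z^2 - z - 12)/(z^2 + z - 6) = (z - 4)/(z - 2)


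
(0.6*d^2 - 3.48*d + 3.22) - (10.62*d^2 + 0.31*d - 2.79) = -10.02*d^2 - 3.79*d + 6.01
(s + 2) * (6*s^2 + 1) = 6*s^3 + 12*s^2 + s + 2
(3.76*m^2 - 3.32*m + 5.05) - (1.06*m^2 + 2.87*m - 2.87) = 2.7*m^2 - 6.19*m + 7.92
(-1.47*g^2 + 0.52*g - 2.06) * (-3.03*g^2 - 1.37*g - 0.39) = 4.4541*g^4 + 0.4383*g^3 + 6.1027*g^2 + 2.6194*g + 0.8034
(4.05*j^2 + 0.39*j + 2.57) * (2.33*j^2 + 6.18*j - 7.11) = 9.4365*j^4 + 25.9377*j^3 - 20.3972*j^2 + 13.1097*j - 18.2727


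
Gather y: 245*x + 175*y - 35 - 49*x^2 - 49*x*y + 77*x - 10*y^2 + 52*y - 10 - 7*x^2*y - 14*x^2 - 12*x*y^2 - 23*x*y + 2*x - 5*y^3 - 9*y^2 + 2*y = -63*x^2 + 324*x - 5*y^3 + y^2*(-12*x - 19) + y*(-7*x^2 - 72*x + 229) - 45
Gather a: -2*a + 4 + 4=8 - 2*a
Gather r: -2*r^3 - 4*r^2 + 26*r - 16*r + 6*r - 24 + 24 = -2*r^3 - 4*r^2 + 16*r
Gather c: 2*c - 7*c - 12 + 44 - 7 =25 - 5*c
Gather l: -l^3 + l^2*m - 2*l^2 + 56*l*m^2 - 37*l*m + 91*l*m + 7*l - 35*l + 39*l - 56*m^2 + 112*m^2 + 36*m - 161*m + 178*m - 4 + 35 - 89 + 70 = -l^3 + l^2*(m - 2) + l*(56*m^2 + 54*m + 11) + 56*m^2 + 53*m + 12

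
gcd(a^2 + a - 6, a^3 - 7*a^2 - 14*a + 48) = a^2 + a - 6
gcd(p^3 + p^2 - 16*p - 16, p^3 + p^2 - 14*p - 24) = p - 4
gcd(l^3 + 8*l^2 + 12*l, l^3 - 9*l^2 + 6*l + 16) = 1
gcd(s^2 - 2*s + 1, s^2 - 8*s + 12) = 1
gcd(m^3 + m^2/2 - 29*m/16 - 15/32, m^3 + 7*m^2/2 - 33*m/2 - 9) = 1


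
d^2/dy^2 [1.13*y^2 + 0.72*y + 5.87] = 2.26000000000000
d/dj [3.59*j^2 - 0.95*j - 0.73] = 7.18*j - 0.95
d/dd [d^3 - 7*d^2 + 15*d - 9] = 3*d^2 - 14*d + 15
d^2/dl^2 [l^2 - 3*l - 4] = 2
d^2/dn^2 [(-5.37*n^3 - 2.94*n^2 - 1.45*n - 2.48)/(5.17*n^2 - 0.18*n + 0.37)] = (-2.27373675443232e-13*n^5 - 1.13686837721616e-13*n^4 - 62.789168*n^3 - 361.836624*n^2 + 26.07864*n + 8.329168)/(138.188413*n^6 - 14.433606*n^5 + 30.171603*n^4 - 2.071764*n^3 + 2.159283*n^2 - 0.073926*n + 0.050653)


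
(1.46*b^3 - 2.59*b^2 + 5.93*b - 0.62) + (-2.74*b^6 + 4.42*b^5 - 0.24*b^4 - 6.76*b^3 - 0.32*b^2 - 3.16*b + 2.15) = -2.74*b^6 + 4.42*b^5 - 0.24*b^4 - 5.3*b^3 - 2.91*b^2 + 2.77*b + 1.53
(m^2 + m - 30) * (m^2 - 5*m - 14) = m^4 - 4*m^3 - 49*m^2 + 136*m + 420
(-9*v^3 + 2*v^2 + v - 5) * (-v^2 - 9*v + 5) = 9*v^5 + 79*v^4 - 64*v^3 + 6*v^2 + 50*v - 25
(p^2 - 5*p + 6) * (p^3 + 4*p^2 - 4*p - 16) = p^5 - p^4 - 18*p^3 + 28*p^2 + 56*p - 96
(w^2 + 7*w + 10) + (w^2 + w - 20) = 2*w^2 + 8*w - 10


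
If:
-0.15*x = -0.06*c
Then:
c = 2.5*x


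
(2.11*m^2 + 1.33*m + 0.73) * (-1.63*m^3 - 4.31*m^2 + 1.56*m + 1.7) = -3.4393*m^5 - 11.262*m^4 - 3.6306*m^3 + 2.5155*m^2 + 3.3998*m + 1.241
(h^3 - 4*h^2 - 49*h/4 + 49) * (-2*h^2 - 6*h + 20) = -2*h^5 + 2*h^4 + 137*h^3/2 - 209*h^2/2 - 539*h + 980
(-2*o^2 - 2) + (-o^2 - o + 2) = -3*o^2 - o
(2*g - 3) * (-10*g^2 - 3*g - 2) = -20*g^3 + 24*g^2 + 5*g + 6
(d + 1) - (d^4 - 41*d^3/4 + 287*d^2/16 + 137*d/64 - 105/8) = -d^4 + 41*d^3/4 - 287*d^2/16 - 73*d/64 + 113/8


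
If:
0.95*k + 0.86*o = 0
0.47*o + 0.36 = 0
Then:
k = 0.69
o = -0.77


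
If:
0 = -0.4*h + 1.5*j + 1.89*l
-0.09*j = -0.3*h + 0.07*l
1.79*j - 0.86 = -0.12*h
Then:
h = 0.06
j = 0.48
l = -0.37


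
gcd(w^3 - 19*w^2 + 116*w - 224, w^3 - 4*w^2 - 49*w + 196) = w^2 - 11*w + 28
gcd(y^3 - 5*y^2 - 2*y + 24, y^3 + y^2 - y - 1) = 1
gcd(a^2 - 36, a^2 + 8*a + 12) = a + 6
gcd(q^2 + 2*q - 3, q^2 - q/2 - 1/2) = q - 1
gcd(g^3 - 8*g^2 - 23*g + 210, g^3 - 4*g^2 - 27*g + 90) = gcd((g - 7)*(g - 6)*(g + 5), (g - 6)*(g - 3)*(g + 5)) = g^2 - g - 30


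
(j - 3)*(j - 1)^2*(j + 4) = j^4 - j^3 - 13*j^2 + 25*j - 12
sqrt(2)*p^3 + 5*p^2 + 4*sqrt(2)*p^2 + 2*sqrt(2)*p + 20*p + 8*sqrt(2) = (p + 4)*(p + 2*sqrt(2))*(sqrt(2)*p + 1)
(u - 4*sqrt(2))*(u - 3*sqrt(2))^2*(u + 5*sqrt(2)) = u^4 - 5*sqrt(2)*u^3 - 34*u^2 + 258*sqrt(2)*u - 720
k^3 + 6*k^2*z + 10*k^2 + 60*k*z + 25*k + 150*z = (k + 5)^2*(k + 6*z)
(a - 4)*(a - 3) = a^2 - 7*a + 12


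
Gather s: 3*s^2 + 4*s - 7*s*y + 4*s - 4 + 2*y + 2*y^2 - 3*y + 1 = 3*s^2 + s*(8 - 7*y) + 2*y^2 - y - 3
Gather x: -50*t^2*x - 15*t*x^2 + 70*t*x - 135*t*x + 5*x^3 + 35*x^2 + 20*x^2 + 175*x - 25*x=5*x^3 + x^2*(55 - 15*t) + x*(-50*t^2 - 65*t + 150)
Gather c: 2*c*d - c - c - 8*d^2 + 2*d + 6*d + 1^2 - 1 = c*(2*d - 2) - 8*d^2 + 8*d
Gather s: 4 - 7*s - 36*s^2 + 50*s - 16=-36*s^2 + 43*s - 12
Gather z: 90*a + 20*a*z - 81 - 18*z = 90*a + z*(20*a - 18) - 81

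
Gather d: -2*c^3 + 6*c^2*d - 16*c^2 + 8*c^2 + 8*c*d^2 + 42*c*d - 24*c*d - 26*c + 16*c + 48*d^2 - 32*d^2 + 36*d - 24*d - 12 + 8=-2*c^3 - 8*c^2 - 10*c + d^2*(8*c + 16) + d*(6*c^2 + 18*c + 12) - 4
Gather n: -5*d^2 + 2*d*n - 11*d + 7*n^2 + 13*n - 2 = -5*d^2 - 11*d + 7*n^2 + n*(2*d + 13) - 2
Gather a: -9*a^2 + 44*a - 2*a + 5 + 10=-9*a^2 + 42*a + 15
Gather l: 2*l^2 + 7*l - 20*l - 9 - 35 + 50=2*l^2 - 13*l + 6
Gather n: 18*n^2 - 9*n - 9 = 18*n^2 - 9*n - 9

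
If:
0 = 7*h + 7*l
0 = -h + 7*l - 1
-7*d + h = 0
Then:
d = -1/56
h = -1/8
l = 1/8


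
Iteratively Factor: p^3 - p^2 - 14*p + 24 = (p + 4)*(p^2 - 5*p + 6) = (p - 3)*(p + 4)*(p - 2)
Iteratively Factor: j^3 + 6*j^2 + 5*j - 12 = (j + 3)*(j^2 + 3*j - 4) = (j + 3)*(j + 4)*(j - 1)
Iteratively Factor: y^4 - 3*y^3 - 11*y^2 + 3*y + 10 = (y + 1)*(y^3 - 4*y^2 - 7*y + 10) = (y + 1)*(y + 2)*(y^2 - 6*y + 5) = (y - 5)*(y + 1)*(y + 2)*(y - 1)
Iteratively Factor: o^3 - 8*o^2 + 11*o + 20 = (o - 4)*(o^2 - 4*o - 5) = (o - 5)*(o - 4)*(o + 1)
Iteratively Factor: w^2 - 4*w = (w)*(w - 4)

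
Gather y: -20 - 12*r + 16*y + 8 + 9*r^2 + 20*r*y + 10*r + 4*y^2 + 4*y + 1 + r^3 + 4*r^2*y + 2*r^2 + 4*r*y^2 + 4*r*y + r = r^3 + 11*r^2 - r + y^2*(4*r + 4) + y*(4*r^2 + 24*r + 20) - 11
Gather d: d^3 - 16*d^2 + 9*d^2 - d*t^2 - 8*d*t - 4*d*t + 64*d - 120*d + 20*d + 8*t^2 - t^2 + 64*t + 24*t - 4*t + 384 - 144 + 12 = d^3 - 7*d^2 + d*(-t^2 - 12*t - 36) + 7*t^2 + 84*t + 252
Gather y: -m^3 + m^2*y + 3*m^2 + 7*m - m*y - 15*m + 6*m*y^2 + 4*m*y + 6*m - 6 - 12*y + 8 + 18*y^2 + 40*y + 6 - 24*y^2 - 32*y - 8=-m^3 + 3*m^2 - 2*m + y^2*(6*m - 6) + y*(m^2 + 3*m - 4)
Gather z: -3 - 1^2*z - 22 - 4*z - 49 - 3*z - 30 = -8*z - 104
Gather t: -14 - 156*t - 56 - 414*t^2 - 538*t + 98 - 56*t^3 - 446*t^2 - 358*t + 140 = -56*t^3 - 860*t^2 - 1052*t + 168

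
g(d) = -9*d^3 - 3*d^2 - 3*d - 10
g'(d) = -27*d^2 - 6*d - 3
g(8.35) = -5483.86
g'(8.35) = -1935.61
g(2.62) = -200.32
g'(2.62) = -204.06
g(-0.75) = -5.64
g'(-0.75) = -13.69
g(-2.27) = 86.63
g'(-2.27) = -128.51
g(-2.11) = 67.52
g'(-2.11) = -110.55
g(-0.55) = -7.76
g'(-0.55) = -7.87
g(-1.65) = 27.21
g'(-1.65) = -66.61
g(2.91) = -265.91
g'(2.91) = -249.10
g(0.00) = -10.00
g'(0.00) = -3.00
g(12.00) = -16030.00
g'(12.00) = -3963.00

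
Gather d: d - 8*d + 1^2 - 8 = -7*d - 7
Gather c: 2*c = 2*c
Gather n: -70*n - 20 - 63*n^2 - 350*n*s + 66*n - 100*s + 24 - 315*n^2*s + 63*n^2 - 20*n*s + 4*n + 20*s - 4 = -315*n^2*s - 370*n*s - 80*s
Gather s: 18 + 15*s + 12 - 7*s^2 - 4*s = -7*s^2 + 11*s + 30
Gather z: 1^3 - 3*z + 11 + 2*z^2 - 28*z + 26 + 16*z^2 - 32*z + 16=18*z^2 - 63*z + 54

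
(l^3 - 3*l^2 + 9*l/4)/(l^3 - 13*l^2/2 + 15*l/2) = (l - 3/2)/(l - 5)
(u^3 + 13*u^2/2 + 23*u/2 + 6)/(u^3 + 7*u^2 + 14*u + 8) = (u + 3/2)/(u + 2)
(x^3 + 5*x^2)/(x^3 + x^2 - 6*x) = x*(x + 5)/(x^2 + x - 6)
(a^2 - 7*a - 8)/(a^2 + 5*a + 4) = (a - 8)/(a + 4)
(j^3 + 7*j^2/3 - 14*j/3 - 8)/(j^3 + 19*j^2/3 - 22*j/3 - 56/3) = (j + 3)/(j + 7)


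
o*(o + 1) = o^2 + o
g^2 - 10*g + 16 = (g - 8)*(g - 2)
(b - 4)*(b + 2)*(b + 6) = b^3 + 4*b^2 - 20*b - 48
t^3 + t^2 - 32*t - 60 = (t - 6)*(t + 2)*(t + 5)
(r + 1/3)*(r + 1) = r^2 + 4*r/3 + 1/3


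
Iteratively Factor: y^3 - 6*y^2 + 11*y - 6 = (y - 1)*(y^2 - 5*y + 6) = (y - 3)*(y - 1)*(y - 2)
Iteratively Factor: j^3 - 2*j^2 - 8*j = (j - 4)*(j^2 + 2*j) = j*(j - 4)*(j + 2)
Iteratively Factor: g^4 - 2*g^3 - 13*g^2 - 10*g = (g + 1)*(g^3 - 3*g^2 - 10*g) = (g - 5)*(g + 1)*(g^2 + 2*g) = (g - 5)*(g + 1)*(g + 2)*(g)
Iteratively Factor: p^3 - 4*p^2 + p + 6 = (p + 1)*(p^2 - 5*p + 6) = (p - 3)*(p + 1)*(p - 2)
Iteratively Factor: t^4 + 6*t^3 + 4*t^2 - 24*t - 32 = (t - 2)*(t^3 + 8*t^2 + 20*t + 16) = (t - 2)*(t + 4)*(t^2 + 4*t + 4) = (t - 2)*(t + 2)*(t + 4)*(t + 2)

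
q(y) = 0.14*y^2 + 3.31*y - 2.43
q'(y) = 0.28*y + 3.31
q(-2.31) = -9.33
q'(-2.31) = 2.66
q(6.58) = 25.41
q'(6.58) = 5.15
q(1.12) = 1.45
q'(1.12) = 3.62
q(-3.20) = -11.59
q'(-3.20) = 2.41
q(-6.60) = -18.18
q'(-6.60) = 1.46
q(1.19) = 1.71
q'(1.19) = 3.64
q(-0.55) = -4.21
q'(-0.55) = 3.16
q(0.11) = -2.06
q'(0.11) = 3.34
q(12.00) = 57.45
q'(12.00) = 6.67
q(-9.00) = -20.88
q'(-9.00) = 0.79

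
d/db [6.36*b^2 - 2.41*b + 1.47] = 12.72*b - 2.41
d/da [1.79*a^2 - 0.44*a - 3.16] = 3.58*a - 0.44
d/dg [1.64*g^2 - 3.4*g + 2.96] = 3.28*g - 3.4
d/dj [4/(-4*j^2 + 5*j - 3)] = 4*(8*j - 5)/(4*j^2 - 5*j + 3)^2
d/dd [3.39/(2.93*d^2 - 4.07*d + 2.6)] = (13.7973 - 19.8654*d)/(2.93*d^2 - 4.07*d + 2.6)^2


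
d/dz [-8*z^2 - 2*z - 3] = -16*z - 2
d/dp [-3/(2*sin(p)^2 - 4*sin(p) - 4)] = 3*(sin(p) - 1)*cos(p)/(2*sin(p) + cos(p)^2 + 1)^2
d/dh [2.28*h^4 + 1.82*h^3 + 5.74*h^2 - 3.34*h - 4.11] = 9.12*h^3 + 5.46*h^2 + 11.48*h - 3.34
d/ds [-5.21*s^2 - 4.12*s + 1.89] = -10.42*s - 4.12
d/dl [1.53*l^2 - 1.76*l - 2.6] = 3.06*l - 1.76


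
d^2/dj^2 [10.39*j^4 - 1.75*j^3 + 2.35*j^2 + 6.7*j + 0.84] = 124.68*j^2 - 10.5*j + 4.7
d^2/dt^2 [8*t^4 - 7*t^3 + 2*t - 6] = 6*t*(16*t - 7)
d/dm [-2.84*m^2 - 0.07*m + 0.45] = -5.68*m - 0.07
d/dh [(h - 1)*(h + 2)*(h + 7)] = 3*h^2 + 16*h + 5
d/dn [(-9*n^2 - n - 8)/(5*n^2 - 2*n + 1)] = (23*n^2 + 62*n - 17)/(25*n^4 - 20*n^3 + 14*n^2 - 4*n + 1)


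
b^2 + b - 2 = (b - 1)*(b + 2)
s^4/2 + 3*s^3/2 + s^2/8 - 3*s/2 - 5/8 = (s/2 + 1/2)*(s - 1)*(s + 1/2)*(s + 5/2)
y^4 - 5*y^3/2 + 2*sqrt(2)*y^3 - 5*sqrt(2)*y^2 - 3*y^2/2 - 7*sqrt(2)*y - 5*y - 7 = (y - 7/2)*(y + 1)*(y + sqrt(2))^2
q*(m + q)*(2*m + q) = 2*m^2*q + 3*m*q^2 + q^3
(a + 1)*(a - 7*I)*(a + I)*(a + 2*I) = a^4 + a^3 - 4*I*a^3 + 19*a^2 - 4*I*a^2 + 19*a + 14*I*a + 14*I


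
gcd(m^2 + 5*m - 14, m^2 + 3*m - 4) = 1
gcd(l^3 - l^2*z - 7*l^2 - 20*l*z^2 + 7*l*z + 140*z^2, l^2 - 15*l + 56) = l - 7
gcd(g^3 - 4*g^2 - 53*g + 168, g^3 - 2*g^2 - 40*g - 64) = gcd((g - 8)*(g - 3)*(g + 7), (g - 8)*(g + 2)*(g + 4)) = g - 8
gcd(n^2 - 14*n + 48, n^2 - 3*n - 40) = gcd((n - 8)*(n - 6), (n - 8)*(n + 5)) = n - 8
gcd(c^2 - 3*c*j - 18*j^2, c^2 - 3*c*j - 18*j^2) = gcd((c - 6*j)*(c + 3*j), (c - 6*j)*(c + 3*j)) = c^2 - 3*c*j - 18*j^2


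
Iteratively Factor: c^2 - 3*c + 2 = (c - 1)*(c - 2)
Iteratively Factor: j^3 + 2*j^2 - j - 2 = (j + 2)*(j^2 - 1) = (j - 1)*(j + 2)*(j + 1)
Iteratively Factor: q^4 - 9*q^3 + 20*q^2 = (q)*(q^3 - 9*q^2 + 20*q) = q*(q - 5)*(q^2 - 4*q) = q^2*(q - 5)*(q - 4)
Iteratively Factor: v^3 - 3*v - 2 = (v + 1)*(v^2 - v - 2) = (v - 2)*(v + 1)*(v + 1)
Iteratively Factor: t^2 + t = (t)*(t + 1)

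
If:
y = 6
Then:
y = 6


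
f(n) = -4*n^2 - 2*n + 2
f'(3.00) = -26.00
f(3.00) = -40.00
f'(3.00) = -26.00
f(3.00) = -40.00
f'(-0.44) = 1.52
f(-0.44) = 2.11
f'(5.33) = -44.64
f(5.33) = -122.30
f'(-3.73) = 27.84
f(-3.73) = -46.19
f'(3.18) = -27.44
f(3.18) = -44.81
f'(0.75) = -8.00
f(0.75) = -1.75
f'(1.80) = -16.40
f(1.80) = -14.56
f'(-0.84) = 4.72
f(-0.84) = 0.86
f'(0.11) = -2.88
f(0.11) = 1.73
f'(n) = -8*n - 2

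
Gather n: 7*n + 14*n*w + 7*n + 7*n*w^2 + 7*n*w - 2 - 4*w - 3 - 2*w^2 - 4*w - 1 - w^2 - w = n*(7*w^2 + 21*w + 14) - 3*w^2 - 9*w - 6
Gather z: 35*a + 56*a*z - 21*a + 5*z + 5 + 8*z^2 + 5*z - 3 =14*a + 8*z^2 + z*(56*a + 10) + 2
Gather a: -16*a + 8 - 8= -16*a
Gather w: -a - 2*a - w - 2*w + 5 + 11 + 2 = -3*a - 3*w + 18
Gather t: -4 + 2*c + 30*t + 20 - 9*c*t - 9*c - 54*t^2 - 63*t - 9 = -7*c - 54*t^2 + t*(-9*c - 33) + 7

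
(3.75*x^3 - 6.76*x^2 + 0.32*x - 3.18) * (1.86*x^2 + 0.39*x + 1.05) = 6.975*x^5 - 11.1111*x^4 + 1.8963*x^3 - 12.888*x^2 - 0.9042*x - 3.339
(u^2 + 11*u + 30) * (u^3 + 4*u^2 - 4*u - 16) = u^5 + 15*u^4 + 70*u^3 + 60*u^2 - 296*u - 480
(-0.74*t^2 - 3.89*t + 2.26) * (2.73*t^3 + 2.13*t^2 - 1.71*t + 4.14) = -2.0202*t^5 - 12.1959*t^4 - 0.850500000000001*t^3 + 8.4021*t^2 - 19.9692*t + 9.3564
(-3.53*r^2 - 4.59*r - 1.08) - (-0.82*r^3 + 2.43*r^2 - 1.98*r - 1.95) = 0.82*r^3 - 5.96*r^2 - 2.61*r + 0.87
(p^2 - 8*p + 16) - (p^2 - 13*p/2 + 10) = 6 - 3*p/2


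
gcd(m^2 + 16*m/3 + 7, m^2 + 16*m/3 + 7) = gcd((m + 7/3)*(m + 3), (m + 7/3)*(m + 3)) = m^2 + 16*m/3 + 7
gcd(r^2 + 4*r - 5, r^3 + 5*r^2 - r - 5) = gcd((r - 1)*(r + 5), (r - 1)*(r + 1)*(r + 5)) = r^2 + 4*r - 5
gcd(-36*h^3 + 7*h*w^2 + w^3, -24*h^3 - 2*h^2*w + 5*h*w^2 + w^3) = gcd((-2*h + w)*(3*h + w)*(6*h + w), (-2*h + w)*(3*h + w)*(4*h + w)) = -6*h^2 + h*w + w^2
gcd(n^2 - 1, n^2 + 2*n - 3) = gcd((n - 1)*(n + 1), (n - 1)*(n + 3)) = n - 1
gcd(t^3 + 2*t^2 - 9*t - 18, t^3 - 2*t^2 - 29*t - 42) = t^2 + 5*t + 6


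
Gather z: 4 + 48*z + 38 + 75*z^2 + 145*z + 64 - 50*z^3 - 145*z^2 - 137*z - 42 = -50*z^3 - 70*z^2 + 56*z + 64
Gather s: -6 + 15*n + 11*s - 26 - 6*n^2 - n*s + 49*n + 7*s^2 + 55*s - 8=-6*n^2 + 64*n + 7*s^2 + s*(66 - n) - 40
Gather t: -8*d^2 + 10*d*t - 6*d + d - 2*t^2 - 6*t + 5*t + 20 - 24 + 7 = -8*d^2 - 5*d - 2*t^2 + t*(10*d - 1) + 3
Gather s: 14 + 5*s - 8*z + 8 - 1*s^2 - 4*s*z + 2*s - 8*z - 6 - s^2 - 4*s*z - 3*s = -2*s^2 + s*(4 - 8*z) - 16*z + 16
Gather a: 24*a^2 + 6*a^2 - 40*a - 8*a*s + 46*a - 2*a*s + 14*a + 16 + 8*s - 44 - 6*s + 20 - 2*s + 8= 30*a^2 + a*(20 - 10*s)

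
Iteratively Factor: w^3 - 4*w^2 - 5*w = (w - 5)*(w^2 + w) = (w - 5)*(w + 1)*(w)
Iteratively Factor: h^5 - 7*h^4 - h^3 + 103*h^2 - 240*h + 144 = (h - 4)*(h^4 - 3*h^3 - 13*h^2 + 51*h - 36) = (h - 4)*(h - 1)*(h^3 - 2*h^2 - 15*h + 36) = (h - 4)*(h - 3)*(h - 1)*(h^2 + h - 12) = (h - 4)*(h - 3)*(h - 1)*(h + 4)*(h - 3)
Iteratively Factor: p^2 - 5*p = (p)*(p - 5)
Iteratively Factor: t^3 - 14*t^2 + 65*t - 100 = (t - 4)*(t^2 - 10*t + 25) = (t - 5)*(t - 4)*(t - 5)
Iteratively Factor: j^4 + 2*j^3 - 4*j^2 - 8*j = (j - 2)*(j^3 + 4*j^2 + 4*j) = (j - 2)*(j + 2)*(j^2 + 2*j) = (j - 2)*(j + 2)^2*(j)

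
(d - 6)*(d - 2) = d^2 - 8*d + 12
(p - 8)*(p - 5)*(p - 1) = p^3 - 14*p^2 + 53*p - 40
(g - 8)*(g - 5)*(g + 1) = g^3 - 12*g^2 + 27*g + 40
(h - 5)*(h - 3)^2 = h^3 - 11*h^2 + 39*h - 45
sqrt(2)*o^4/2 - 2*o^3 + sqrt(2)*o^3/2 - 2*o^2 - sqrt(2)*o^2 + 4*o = o*(o - 1)*(o - 2*sqrt(2))*(sqrt(2)*o/2 + sqrt(2))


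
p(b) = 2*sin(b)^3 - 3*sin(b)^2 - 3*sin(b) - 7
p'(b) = 6*sin(b)^2*cos(b) - 6*sin(b)*cos(b) - 3*cos(b)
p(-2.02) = -8.19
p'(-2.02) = -3.16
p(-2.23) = -7.49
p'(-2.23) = -3.36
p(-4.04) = -10.23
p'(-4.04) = 2.50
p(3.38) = -6.49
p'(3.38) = 1.21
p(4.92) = -8.81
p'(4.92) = 1.78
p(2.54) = -9.30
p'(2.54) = 3.69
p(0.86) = -10.13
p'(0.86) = -2.68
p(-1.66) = -8.96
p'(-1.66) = -0.80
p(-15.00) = -6.87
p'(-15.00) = -2.61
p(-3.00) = -6.64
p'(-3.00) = 2.01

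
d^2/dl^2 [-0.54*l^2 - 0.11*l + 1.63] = -1.08000000000000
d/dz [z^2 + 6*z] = 2*z + 6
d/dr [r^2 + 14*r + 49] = 2*r + 14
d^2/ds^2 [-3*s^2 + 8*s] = -6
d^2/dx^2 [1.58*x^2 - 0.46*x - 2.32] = 3.16000000000000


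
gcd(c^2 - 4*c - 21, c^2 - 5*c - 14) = c - 7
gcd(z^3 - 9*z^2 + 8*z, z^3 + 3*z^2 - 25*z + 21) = z - 1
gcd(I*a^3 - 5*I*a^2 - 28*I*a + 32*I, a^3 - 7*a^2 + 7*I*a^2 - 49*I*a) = 1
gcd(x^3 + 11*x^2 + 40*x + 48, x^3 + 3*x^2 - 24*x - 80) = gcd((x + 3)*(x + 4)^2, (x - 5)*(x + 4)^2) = x^2 + 8*x + 16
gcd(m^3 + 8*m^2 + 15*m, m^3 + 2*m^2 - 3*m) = m^2 + 3*m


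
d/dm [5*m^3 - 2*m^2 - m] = 15*m^2 - 4*m - 1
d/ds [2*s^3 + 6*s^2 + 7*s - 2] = 6*s^2 + 12*s + 7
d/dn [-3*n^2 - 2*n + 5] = -6*n - 2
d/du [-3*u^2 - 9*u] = -6*u - 9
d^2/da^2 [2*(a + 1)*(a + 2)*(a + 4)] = 12*a + 28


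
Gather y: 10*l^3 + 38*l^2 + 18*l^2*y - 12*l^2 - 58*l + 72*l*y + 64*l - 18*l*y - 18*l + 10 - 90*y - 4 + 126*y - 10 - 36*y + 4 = 10*l^3 + 26*l^2 - 12*l + y*(18*l^2 + 54*l)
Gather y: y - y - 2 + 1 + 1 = 0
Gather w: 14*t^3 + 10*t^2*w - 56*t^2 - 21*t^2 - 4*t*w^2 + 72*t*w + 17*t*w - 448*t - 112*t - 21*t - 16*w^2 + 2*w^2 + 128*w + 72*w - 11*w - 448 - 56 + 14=14*t^3 - 77*t^2 - 581*t + w^2*(-4*t - 14) + w*(10*t^2 + 89*t + 189) - 490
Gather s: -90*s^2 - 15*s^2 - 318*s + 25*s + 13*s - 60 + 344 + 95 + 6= -105*s^2 - 280*s + 385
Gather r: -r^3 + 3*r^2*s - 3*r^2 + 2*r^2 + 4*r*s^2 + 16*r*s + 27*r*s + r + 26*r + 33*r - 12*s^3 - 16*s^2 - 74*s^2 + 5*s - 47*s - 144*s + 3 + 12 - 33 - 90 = -r^3 + r^2*(3*s - 1) + r*(4*s^2 + 43*s + 60) - 12*s^3 - 90*s^2 - 186*s - 108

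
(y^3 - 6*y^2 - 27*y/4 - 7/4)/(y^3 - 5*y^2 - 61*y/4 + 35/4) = (4*y^2 + 4*y + 1)/(4*y^2 + 8*y - 5)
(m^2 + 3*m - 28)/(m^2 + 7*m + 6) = (m^2 + 3*m - 28)/(m^2 + 7*m + 6)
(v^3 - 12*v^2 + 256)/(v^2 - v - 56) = (v^2 - 4*v - 32)/(v + 7)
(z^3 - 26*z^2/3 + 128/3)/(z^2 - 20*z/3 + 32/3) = (z^2 - 6*z - 16)/(z - 4)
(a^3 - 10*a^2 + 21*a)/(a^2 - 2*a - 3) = a*(a - 7)/(a + 1)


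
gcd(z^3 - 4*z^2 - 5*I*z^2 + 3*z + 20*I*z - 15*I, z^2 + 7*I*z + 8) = 1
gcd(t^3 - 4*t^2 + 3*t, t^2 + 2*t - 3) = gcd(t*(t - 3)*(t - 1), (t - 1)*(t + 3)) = t - 1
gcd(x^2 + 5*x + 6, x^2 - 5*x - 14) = x + 2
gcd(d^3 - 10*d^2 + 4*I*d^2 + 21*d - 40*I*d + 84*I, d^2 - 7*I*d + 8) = 1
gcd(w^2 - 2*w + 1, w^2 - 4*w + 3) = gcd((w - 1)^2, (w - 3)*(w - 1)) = w - 1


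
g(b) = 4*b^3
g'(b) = 12*b^2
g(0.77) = 1.83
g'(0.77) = 7.11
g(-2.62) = -71.94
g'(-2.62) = 82.37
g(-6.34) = -1019.36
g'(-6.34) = 482.35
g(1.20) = 6.91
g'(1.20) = 17.28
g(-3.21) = -132.30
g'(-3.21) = 123.65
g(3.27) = 139.86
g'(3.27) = 128.31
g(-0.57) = -0.74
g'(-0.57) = 3.90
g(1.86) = 25.74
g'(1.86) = 41.52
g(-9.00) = -2916.00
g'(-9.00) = 972.00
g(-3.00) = -108.00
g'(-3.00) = 108.00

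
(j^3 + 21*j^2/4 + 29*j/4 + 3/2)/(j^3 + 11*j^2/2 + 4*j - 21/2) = (4*j^2 + 9*j + 2)/(2*(2*j^2 + 5*j - 7))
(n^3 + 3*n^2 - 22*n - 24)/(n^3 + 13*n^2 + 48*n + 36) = (n - 4)/(n + 6)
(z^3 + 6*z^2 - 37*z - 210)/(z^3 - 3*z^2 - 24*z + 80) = (z^2 + z - 42)/(z^2 - 8*z + 16)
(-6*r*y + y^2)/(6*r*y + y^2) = (-6*r + y)/(6*r + y)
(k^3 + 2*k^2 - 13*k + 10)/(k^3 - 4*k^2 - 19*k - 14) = (-k^3 - 2*k^2 + 13*k - 10)/(-k^3 + 4*k^2 + 19*k + 14)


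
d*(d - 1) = d^2 - d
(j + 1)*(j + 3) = j^2 + 4*j + 3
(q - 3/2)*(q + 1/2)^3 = q^4 - 3*q^2/2 - q - 3/16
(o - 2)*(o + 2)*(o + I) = o^3 + I*o^2 - 4*o - 4*I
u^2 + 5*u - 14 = (u - 2)*(u + 7)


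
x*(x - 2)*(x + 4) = x^3 + 2*x^2 - 8*x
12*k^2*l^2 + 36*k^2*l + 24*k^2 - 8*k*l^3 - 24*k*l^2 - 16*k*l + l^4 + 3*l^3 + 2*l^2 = (-6*k + l)*(-2*k + l)*(l + 1)*(l + 2)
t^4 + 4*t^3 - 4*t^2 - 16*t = t*(t - 2)*(t + 2)*(t + 4)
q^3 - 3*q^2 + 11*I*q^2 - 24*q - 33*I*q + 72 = (q - 3)*(q + 3*I)*(q + 8*I)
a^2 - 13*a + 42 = (a - 7)*(a - 6)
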